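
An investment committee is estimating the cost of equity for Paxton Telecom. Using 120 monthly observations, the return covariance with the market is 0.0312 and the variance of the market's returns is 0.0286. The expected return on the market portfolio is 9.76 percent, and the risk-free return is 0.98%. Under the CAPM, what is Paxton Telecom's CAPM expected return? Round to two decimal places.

β = Cov(R_i, R_m) / Var(R_m) = 0.0312 / 0.0286 = 1.0909
MRP = 9.76% − 0.98% = 8.78%
E(R) = R_f + β × MRP = 0.98% + 1.0909 × 8.78% = 10.56%

10.56%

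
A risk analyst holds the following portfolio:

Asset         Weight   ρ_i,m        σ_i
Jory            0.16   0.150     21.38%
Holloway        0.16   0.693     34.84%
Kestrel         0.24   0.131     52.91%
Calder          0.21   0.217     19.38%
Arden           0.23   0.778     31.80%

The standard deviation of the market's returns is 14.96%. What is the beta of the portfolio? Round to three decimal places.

0.843

β_Jory = 0.150 × 21.38% / 14.96% = 0.2144
β_Holloway = 0.693 × 34.84% / 14.96% = 1.6139
β_Kestrel = 0.131 × 52.91% / 14.96% = 0.4633
β_Calder = 0.217 × 19.38% / 14.96% = 0.2811
β_Arden = 0.778 × 31.80% / 14.96% = 1.6538
β_P = Σ w_i β_i = 0.16×0.2144 + 0.16×1.6139 + 0.24×0.4633 + 0.21×0.2811 + 0.23×1.6538 = 0.8431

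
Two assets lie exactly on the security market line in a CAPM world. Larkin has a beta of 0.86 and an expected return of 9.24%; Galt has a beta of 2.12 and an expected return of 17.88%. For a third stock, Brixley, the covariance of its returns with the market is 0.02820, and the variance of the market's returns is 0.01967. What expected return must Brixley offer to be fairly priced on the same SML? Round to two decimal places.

MRP = (17.88% − 9.24%) / (2.12 − 0.86) = 6.8571%
R_f = 9.24% − 0.86 × 6.8571% = 3.3429%
β_Brixley = Cov / Var(R_m) = 0.02820 / 0.01967 = 1.4337
E(R_Brixley) = R_f + β × MRP = 3.3429% + 1.4337 × 6.8571% = 13.17%

13.17%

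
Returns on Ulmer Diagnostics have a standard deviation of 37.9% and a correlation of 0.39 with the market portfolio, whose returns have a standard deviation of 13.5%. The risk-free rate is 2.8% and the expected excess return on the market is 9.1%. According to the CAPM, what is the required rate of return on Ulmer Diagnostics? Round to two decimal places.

β = ρ × σ_i / σ_m = 0.39 × 37.9% / 13.5% = 1.0949
E(R) = 2.8% + 1.0949 × 9.1% = 12.76%

12.76%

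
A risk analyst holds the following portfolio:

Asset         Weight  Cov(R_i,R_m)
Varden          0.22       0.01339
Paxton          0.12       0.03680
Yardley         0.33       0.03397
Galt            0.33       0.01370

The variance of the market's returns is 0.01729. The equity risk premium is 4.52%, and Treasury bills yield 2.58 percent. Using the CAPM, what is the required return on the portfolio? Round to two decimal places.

β_Varden = 0.01339 / 0.01729 = 0.7744
β_Paxton = 0.03680 / 0.01729 = 2.1284
β_Yardley = 0.03397 / 0.01729 = 1.9647
β_Galt = 0.01370 / 0.01729 = 0.7924
β_P = Σ w_i β_i = 0.22×0.7744 + 0.12×2.1284 + 0.33×1.9647 + 0.33×0.7924 = 1.3356
E(R_P) = R_f + β_P × MRP = 2.58% + 1.3356 × 4.52% = 8.62%

8.62%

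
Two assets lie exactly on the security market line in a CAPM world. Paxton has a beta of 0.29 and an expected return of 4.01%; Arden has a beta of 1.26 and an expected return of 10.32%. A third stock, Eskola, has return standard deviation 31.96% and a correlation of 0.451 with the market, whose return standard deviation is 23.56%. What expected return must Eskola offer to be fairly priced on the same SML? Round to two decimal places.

MRP = (10.32% − 4.01%) / (1.26 − 0.29) = 6.5052%
R_f = 4.01% − 0.29 × 6.5052% = 2.1235%
β_Eskola = ρ·σ_i/σ_m = 0.451 × 31.96 / 23.56 = 0.6118
E(R_Eskola) = R_f + β × MRP = 2.1235% + 0.6118 × 6.5052% = 6.10%

6.10%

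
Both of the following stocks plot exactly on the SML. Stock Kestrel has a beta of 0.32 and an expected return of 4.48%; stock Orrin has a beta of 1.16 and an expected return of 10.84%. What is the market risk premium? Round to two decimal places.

7.57%

Both satisfy E(R) = R_f + β·MRP, so the slope of the SML is
MRP = (10.84% − 4.48%) / (1.16 − 0.32) = 6.36% / 0.84 = 7.5714%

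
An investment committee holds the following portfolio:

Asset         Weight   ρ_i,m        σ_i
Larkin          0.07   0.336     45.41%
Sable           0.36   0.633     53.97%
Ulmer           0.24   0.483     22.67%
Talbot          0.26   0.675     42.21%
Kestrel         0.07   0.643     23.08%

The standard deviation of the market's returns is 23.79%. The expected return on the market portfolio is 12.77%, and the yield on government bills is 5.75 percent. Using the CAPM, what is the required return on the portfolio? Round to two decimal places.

12.96%

β_Larkin = 0.336 × 45.41% / 23.79% = 0.6414
β_Sable = 0.633 × 53.97% / 23.79% = 1.4360
β_Ulmer = 0.483 × 22.67% / 23.79% = 0.4603
β_Talbot = 0.675 × 42.21% / 23.79% = 1.1976
β_Kestrel = 0.643 × 23.08% / 23.79% = 0.6238
β_P = Σ w_i β_i = 0.07×0.6414 + 0.36×1.4360 + 0.24×0.4603 + 0.26×1.1976 + 0.07×0.6238 = 1.0274
MRP = 12.77% − 5.75% = 7.02%
E(R_P) = R_f + β_P × MRP = 5.75% + 1.0274 × 7.02% = 12.96%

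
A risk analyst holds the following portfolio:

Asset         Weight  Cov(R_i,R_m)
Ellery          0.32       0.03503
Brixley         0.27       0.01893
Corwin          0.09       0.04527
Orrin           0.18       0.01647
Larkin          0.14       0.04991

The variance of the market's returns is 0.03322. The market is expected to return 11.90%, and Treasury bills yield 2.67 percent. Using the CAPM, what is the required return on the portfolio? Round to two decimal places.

11.10%

β_Ellery = 0.03503 / 0.03322 = 1.0545
β_Brixley = 0.01893 / 0.03322 = 0.5698
β_Corwin = 0.04527 / 0.03322 = 1.3627
β_Orrin = 0.01647 / 0.03322 = 0.4958
β_Larkin = 0.04991 / 0.03322 = 1.5024
β_P = Σ w_i β_i = 0.32×1.0545 + 0.27×0.5698 + 0.09×1.3627 + 0.18×0.4958 + 0.14×1.5024 = 0.9135
MRP = 11.90% − 2.67% = 9.23%
E(R_P) = R_f + β_P × MRP = 2.67% + 0.9135 × 9.23% = 11.10%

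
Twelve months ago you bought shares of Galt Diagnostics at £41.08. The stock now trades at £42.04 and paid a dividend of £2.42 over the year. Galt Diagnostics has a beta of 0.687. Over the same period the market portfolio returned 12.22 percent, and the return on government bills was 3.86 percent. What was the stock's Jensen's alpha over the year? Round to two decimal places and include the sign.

-1.38%

Realised HPR = (P1 + D1 − P0) / P0 = (42.04 + 2.42 − 41.08) / 41.08 = 3.38 / 41.08 = 8.2278%
MRP = 12.22% − 3.86% = 8.36%
CAPM required = R_f + β·MRP = 3.86% + 0.687 × 8.36% = 9.60332%
α = realised − required = 8.2278% − 9.60332% = -1.38%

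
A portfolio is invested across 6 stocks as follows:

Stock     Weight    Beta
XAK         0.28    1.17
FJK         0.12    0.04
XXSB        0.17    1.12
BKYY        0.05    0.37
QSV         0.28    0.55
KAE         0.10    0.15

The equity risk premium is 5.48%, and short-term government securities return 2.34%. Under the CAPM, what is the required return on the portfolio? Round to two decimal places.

β_P = Σ w_i β_i = 0.28×1.17 + 0.12×0.04 + 0.17×1.12 + 0.05×0.37 + 0.28×0.55 + 0.10×0.15 = 0.7103
E(R_P) = R_f + β_P × MRP = 2.34% + 0.7103 × 5.48% = 6.23%

6.23%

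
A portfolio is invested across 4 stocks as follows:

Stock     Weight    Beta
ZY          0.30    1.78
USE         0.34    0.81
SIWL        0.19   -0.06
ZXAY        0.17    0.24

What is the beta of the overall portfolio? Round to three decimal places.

0.839

β_P = Σ w_i β_i = 0.30×1.78 + 0.34×0.81 + 0.19×-0.06 + 0.17×0.24 = 0.8388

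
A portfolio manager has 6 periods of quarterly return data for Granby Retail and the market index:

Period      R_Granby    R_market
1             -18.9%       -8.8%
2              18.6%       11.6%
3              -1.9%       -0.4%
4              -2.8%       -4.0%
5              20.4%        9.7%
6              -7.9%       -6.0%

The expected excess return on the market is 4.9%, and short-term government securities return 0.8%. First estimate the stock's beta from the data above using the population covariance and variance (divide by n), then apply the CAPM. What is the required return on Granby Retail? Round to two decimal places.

Mean R_i = (-18.9 + 18.6 − 1.9 − 2.8 + 20.4 − 7.9) / 6 = 1.2500%
Mean R_m = (-8.8 + 11.6 − 0.4 − 4.0 + 9.7 − 6.0) / 6 = 0.3500%
Σ(R_i − R̄_i)(R_m − R̄_m) = 636.6950  ⇒  Cov = 636.6950 / 6 = 106.1158
Σ(R_m − R̄_m)² = 357.5150  ⇒  Var(R_m) = 357.5150 / 6 = 59.5858
β = Cov / Var(R_m) = 106.1158 / 59.5858 = 1.7809
E(R) = R_f + β × MRP = 0.8% + 1.7809 × 4.9% = 9.53%

9.53%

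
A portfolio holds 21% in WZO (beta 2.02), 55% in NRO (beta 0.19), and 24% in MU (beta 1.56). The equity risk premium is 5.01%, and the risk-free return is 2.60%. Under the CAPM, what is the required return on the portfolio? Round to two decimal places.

7.12%

β_P = Σ w_i β_i = 0.21×2.02 + 0.55×0.19 + 0.24×1.56 = 0.9031
E(R_P) = R_f + β_P × MRP = 2.60% + 0.9031 × 5.01% = 7.12%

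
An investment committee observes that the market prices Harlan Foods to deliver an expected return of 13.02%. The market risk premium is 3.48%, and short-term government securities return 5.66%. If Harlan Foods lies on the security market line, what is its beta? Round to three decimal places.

2.115

β = (E(R) − R_f) / MRP = (13.02% − 5.66%) / 3.48% = 7.36% / 3.48% = 2.115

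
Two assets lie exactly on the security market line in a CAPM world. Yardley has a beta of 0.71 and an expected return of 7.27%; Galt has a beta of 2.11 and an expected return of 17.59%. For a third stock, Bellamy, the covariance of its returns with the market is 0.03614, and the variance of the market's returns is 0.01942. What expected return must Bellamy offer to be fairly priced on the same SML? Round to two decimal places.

MRP = (17.59% − 7.27%) / (2.11 − 0.71) = 7.3714%
R_f = 7.27% − 0.71 × 7.3714% = 2.0363%
β_Bellamy = Cov / Var(R_m) = 0.03614 / 0.01942 = 1.8610
E(R_Bellamy) = R_f + β × MRP = 2.0363% + 1.8610 × 7.3714% = 15.75%

15.75%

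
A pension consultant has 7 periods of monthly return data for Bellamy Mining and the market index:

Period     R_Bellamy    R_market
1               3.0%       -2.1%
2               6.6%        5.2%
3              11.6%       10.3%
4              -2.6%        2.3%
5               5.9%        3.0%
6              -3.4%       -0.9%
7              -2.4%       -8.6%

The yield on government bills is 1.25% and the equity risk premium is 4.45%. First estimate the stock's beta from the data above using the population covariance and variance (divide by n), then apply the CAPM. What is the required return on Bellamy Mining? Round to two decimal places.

4.53%

Mean R_i = (3.0 + 6.6 + 11.6 − 2.6 + 5.9 − 3.4 − 2.4) / 7 = 2.6714%
Mean R_m = (-2.1 + 5.2 + 10.3 + 2.3 + 3.0 − 0.9 − 8.6) / 7 = 1.3143%
Σ(R_i − R̄_i)(R_m − R̄_m) = 158.3429  ⇒  Cov = 158.3429 / 7 = 22.6204
Σ(R_m − R̄_m)² = 214.5086  ⇒  Var(R_m) = 214.5086 / 7 = 30.6441
β = Cov / Var(R_m) = 22.6204 / 30.6441 = 0.7382
E(R) = R_f + β × MRP = 1.25% + 0.7382 × 4.45% = 4.53%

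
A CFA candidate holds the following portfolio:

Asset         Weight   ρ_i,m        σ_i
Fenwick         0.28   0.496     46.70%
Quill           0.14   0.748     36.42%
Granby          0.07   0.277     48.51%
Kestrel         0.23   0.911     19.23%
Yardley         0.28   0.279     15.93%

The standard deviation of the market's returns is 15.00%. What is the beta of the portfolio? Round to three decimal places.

β_Fenwick = 0.496 × 46.70% / 15.00% = 1.5442
β_Quill = 0.748 × 36.42% / 15.00% = 1.8161
β_Granby = 0.277 × 48.51% / 15.00% = 0.8958
β_Kestrel = 0.911 × 19.23% / 15.00% = 1.1679
β_Yardley = 0.279 × 15.93% / 15.00% = 0.2963
β_P = Σ w_i β_i = 0.28×1.5442 + 0.14×1.8161 + 0.07×0.8958 + 0.23×1.1679 + 0.28×0.2963 = 1.1009

1.101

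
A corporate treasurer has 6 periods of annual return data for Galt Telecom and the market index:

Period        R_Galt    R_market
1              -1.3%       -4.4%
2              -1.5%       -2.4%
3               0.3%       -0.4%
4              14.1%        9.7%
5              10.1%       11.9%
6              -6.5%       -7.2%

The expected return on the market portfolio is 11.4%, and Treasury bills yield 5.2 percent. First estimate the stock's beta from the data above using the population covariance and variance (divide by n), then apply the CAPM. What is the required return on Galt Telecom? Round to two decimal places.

Mean R_i = (-1.3 − 1.5 + 0.3 + 14.1 + 10.1 − 6.5) / 6 = 2.5333%
Mean R_m = (-4.4 − 2.4 − 0.4 + 9.7 + 11.9 − 7.2) / 6 = 1.2000%
Σ(R_i − R̄_i)(R_m − R̄_m) = 294.7200  ⇒  Cov = 294.7200 / 6 = 49.1200
Σ(R_m − R̄_m)² = 304.1800  ⇒  Var(R_m) = 304.1800 / 6 = 50.6967
β = Cov / Var(R_m) = 49.1200 / 50.6967 = 0.9689
MRP = 11.4% − 5.2% = 6.20%
E(R) = R_f + β × MRP = 5.2% + 0.9689 × 6.2% = 11.21%

11.21%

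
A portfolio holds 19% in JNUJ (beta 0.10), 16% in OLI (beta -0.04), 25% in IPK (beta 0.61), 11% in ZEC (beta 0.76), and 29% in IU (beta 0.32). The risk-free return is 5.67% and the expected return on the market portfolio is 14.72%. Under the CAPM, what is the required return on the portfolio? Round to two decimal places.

8.76%

β_P = Σ w_i β_i = 0.19×0.10 + 0.16×-0.04 + 0.25×0.61 + 0.11×0.76 + 0.29×0.32 = 0.3415
MRP = 14.72% − 5.67% = 9.05%
E(R_P) = R_f + β_P × MRP = 5.67% + 0.3415 × 9.05% = 8.76%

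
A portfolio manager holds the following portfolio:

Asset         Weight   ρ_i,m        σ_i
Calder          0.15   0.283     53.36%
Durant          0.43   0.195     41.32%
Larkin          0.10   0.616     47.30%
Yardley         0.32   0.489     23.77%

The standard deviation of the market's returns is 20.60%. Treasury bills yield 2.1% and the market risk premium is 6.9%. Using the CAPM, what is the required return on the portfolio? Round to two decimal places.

6.24%

β_Calder = 0.283 × 53.36% / 20.60% = 0.7331
β_Durant = 0.195 × 41.32% / 20.60% = 0.3911
β_Larkin = 0.616 × 47.30% / 20.60% = 1.4144
β_Yardley = 0.489 × 23.77% / 20.60% = 0.5642
β_P = Σ w_i β_i = 0.15×0.7331 + 0.43×0.3911 + 0.10×1.4144 + 0.32×0.5642 = 0.6001
E(R_P) = R_f + β_P × MRP = 2.1% + 0.6001 × 6.9% = 6.24%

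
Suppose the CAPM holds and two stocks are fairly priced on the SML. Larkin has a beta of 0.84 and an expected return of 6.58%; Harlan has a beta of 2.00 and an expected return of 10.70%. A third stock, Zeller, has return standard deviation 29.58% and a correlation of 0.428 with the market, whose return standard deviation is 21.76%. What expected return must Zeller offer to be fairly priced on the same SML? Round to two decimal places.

MRP = (10.70% − 6.58%) / (2.00 − 0.84) = 3.5517%
R_f = 6.58% − 0.84 × 3.5517% = 3.5966%
β_Zeller = ρ·σ_i/σ_m = 0.428 × 29.58 / 21.76 = 0.5818
E(R_Zeller) = R_f + β × MRP = 3.5966% + 0.5818 × 3.5517% = 5.66%

5.66%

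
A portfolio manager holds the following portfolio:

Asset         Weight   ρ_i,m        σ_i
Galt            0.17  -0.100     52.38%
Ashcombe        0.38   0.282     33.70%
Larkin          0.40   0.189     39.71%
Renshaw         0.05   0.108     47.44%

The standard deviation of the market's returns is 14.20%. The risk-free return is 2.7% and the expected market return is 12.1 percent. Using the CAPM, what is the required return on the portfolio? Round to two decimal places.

β_Galt = -0.100 × 52.38% / 14.20% = -0.3689
β_Ashcombe = 0.282 × 33.70% / 14.20% = 0.6693
β_Larkin = 0.189 × 39.71% / 14.20% = 0.5285
β_Renshaw = 0.108 × 47.44% / 14.20% = 0.3608
β_P = Σ w_i β_i = 0.17×-0.3689 + 0.38×0.6693 + 0.40×0.5285 + 0.05×0.3608 = 0.4211
MRP = 12.1% − 2.7% = 9.40%
E(R_P) = R_f + β_P × MRP = 2.7% + 0.4211 × 9.4% = 6.66%

6.66%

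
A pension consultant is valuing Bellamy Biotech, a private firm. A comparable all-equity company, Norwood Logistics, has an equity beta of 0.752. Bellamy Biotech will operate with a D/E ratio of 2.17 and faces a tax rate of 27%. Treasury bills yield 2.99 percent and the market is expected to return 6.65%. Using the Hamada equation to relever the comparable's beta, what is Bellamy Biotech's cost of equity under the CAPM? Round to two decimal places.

10.10%

β_L = β_U × [1 + (1 − t)(D/E)] = 0.752 × [1 + (1 − 0.27) × 2.17]
    = 0.752 × [1 + 0.73 × 2.17] = 0.752 × 2.5841 = 1.9432
MRP = 6.65% − 2.99% = 3.66%
E(R) = R_f + β_L × MRP = 2.99% + 1.9432 × 3.66% = 10.10%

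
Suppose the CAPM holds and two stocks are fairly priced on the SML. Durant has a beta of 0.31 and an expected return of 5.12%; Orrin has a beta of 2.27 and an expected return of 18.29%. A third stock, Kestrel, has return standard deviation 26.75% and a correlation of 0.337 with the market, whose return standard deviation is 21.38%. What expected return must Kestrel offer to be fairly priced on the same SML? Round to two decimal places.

MRP = (18.29% − 5.12%) / (2.27 − 0.31) = 6.7194%
R_f = 5.12% − 0.31 × 6.7194% = 3.0370%
β_Kestrel = ρ·σ_i/σ_m = 0.337 × 26.75 / 21.38 = 0.4216
E(R_Kestrel) = R_f + β × MRP = 3.0370% + 0.4216 × 6.7194% = 5.87%

5.87%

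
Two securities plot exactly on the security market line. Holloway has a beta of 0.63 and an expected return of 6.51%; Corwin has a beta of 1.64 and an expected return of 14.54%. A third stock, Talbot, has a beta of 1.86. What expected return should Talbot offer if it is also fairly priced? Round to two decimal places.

16.29%

MRP (SML slope) = (14.54% − 6.51%) / (1.64 − 0.63) = 8.03% / 1.01 = 7.9505%
R_f (intercept) = 6.51% − 0.63 × 7.9505% = 1.5012%
E(R_Talbot) = R_f + β × MRP = 1.5012% + 1.86 × 7.9505% = 16.29%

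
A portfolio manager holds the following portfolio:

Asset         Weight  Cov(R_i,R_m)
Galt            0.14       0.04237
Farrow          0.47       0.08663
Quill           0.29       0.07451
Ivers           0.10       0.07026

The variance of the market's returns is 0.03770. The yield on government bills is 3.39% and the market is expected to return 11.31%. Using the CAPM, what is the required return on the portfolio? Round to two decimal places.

β_Galt = 0.04237 / 0.03770 = 1.1239
β_Farrow = 0.08663 / 0.03770 = 2.2979
β_Quill = 0.07451 / 0.03770 = 1.9764
β_Ivers = 0.07026 / 0.03770 = 1.8637
β_P = Σ w_i β_i = 0.14×1.1239 + 0.47×2.2979 + 0.29×1.9764 + 0.10×1.8637 = 1.9969
MRP = 11.31% − 3.39% = 7.92%
E(R_P) = R_f + β_P × MRP = 3.39% + 1.9969 × 7.92% = 19.21%

19.21%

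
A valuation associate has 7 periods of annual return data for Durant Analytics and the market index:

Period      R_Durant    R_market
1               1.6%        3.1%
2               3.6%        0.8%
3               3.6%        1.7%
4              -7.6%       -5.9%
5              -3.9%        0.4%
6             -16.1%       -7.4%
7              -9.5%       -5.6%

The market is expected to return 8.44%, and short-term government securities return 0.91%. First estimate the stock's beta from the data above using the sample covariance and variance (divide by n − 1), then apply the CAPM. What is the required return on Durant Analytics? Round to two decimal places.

Mean R_i = (1.6 + 3.6 + 3.6 − 7.6 − 3.9 − 16.1 − 9.5) / 7 = -4.0429%
Mean R_m = (3.1 + 0.8 + 1.7 − 5.9 + 0.4 − 7.4 − 5.6) / 7 = -1.8429%
Σ(R_i − R̄_i)(R_m − R̄_m) = 177.4271  ⇒  Cov = 177.4271 / 6 = 29.5712
Σ(R_m − R̄_m)² = 110.4571  ⇒  Var(R_m) = 110.4571 / 6 = 18.4095
β = Cov / Var(R_m) = 29.5712 / 18.4095 = 1.6063
MRP = 8.44% − 0.91% = 7.53%
E(R) = R_f + β × MRP = 0.91% + 1.6063 × 7.53% = 13.01%

13.01%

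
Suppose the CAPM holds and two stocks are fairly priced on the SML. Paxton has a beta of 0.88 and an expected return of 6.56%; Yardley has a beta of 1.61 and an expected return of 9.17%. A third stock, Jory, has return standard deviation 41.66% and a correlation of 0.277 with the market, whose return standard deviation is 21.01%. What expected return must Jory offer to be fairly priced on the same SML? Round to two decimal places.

5.38%

MRP = (9.17% − 6.56%) / (1.61 − 0.88) = 3.5753%
R_f = 6.56% − 0.88 × 3.5753% = 3.4137%
β_Jory = ρ·σ_i/σ_m = 0.277 × 41.66 / 21.01 = 0.5493
E(R_Jory) = R_f + β × MRP = 3.4137% + 0.5493 × 3.5753% = 5.38%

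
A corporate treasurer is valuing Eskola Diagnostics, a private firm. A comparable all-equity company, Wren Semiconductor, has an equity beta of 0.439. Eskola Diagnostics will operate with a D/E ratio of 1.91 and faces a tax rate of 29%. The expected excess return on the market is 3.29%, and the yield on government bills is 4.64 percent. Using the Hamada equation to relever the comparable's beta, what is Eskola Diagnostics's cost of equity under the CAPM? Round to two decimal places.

β_L = β_U × [1 + (1 − t)(D/E)] = 0.439 × [1 + (1 − 0.29) × 1.91]
    = 0.439 × [1 + 0.71 × 1.91] = 0.439 × 2.3561 = 1.0343
E(R) = R_f + β_L × MRP = 4.64% + 1.0343 × 3.29% = 8.04%

8.04%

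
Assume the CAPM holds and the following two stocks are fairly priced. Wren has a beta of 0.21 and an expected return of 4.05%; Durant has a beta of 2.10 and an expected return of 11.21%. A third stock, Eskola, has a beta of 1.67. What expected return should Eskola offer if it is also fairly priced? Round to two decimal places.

9.58%

MRP (SML slope) = (11.21% − 4.05%) / (2.10 − 0.21) = 7.16% / 1.89 = 3.7884%
R_f (intercept) = 4.05% − 0.21 × 3.7884% = 3.2544%
E(R_Eskola) = R_f + β × MRP = 3.2544% + 1.67 × 3.7884% = 9.58%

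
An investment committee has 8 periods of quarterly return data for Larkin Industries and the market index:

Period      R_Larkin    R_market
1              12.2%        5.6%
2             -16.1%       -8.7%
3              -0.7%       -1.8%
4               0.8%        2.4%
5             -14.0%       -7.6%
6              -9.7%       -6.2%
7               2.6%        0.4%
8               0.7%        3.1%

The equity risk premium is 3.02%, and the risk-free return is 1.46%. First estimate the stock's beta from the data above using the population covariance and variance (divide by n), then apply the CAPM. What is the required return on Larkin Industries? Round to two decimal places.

6.59%

Mean R_i = (12.2 − 16.1 − 0.7 + 0.8 − 14.0 − 9.7 + 2.6 + 0.7) / 8 = -3.0250%
Mean R_m = (5.6 − 8.7 − 1.8 + 2.4 − 7.6 − 6.2 + 0.4 + 3.1) / 8 = -1.6000%
Σ(R_i − R̄_i)(R_m − R̄_m) = 342.6000  ⇒  Cov = 342.6000 / 8 = 42.8250
Σ(R_m − R̄_m)² = 201.5400  ⇒  Var(R_m) = 201.5400 / 8 = 25.1925
β = Cov / Var(R_m) = 42.8250 / 25.1925 = 1.6999
E(R) = R_f + β × MRP = 1.46% + 1.6999 × 3.02% = 6.59%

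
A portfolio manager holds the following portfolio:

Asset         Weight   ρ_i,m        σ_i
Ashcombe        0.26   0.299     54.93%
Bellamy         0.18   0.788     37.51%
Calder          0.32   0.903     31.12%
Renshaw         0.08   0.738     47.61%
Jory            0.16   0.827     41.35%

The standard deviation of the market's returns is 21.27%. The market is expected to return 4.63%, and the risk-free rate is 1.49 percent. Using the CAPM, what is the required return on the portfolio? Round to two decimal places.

β_Ashcombe = 0.299 × 54.93% / 21.27% = 0.7722
β_Bellamy = 0.788 × 37.51% / 21.27% = 1.3897
β_Calder = 0.903 × 31.12% / 21.27% = 1.3212
β_Renshaw = 0.738 × 47.61% / 21.27% = 1.6519
β_Jory = 0.827 × 41.35% / 21.27% = 1.6077
β_P = Σ w_i β_i = 0.26×0.7722 + 0.18×1.3897 + 0.32×1.3212 + 0.08×1.6519 + 0.16×1.6077 = 1.2631
MRP = 4.63% − 1.49% = 3.14%
E(R_P) = R_f + β_P × MRP = 1.49% + 1.2631 × 3.14% = 5.46%

5.46%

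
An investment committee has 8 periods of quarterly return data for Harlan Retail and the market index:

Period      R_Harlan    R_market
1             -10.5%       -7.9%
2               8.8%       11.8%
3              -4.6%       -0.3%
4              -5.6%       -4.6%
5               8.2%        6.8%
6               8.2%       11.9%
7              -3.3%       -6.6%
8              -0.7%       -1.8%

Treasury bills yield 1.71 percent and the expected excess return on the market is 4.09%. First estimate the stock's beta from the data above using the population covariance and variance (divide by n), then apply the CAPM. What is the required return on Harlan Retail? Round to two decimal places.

Mean R_i = (-10.5 + 8.8 − 4.6 − 5.6 + 8.2 + 8.2 − 3.3 − 0.7) / 8 = 0.0625%
Mean R_m = (-7.9 + 11.8 − 0.3 − 4.6 + 6.8 + 11.9 − 6.6 − 1.8) / 8 = 1.1625%
Σ(R_i − R̄_i)(R_m − R̄_m) = 389.7288  ⇒  Cov = 389.7288 / 8 = 48.7161
Σ(R_m − R̄_m)² = 446.7388  ⇒  Var(R_m) = 446.7388 / 8 = 55.8424
β = Cov / Var(R_m) = 48.7161 / 55.8424 = 0.8724
E(R) = R_f + β × MRP = 1.71% + 0.8724 × 4.09% = 5.28%

5.28%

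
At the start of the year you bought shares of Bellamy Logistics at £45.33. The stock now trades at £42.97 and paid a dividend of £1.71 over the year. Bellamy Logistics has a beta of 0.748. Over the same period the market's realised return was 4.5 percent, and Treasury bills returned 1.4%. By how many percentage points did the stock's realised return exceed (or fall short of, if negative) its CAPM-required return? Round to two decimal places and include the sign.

Realised HPR = (P1 + D1 − P0) / P0 = (42.97 + 1.71 − 45.33) / 45.33 = -0.65 / 45.33 = -1.4339%
MRP = 4.5% − 1.4% = 3.10%
CAPM required = R_f + β·MRP = 1.4% + 0.748 × 3.1% = 3.7188%
α = realised − required = -1.4339% − 3.7188% = -5.15%

-5.15%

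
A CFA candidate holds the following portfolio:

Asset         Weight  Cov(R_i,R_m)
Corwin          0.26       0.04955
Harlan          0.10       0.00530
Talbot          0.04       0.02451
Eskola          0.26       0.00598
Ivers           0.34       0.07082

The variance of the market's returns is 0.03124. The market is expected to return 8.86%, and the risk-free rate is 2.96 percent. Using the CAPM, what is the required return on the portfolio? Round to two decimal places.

β_Corwin = 0.04955 / 0.03124 = 1.5861
β_Harlan = 0.00530 / 0.03124 = 0.1697
β_Talbot = 0.02451 / 0.03124 = 0.7846
β_Eskola = 0.00598 / 0.03124 = 0.1914
β_Ivers = 0.07082 / 0.03124 = 2.2670
β_P = Σ w_i β_i = 0.26×1.5861 + 0.10×0.1697 + 0.04×0.7846 + 0.26×0.1914 + 0.34×2.2670 = 1.2813
MRP = 8.86% − 2.96% = 5.90%
E(R_P) = R_f + β_P × MRP = 2.96% + 1.2813 × 5.90% = 10.52%

10.52%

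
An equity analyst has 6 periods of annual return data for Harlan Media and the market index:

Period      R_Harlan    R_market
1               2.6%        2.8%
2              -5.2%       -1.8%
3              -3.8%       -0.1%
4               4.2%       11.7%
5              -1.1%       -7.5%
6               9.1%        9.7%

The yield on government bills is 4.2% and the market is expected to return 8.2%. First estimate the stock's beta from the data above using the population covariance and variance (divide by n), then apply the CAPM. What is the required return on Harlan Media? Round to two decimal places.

Mean R_i = (2.6 − 5.2 − 3.8 + 4.2 − 1.1 + 9.1) / 6 = 0.9667%
Mean R_m = (2.8 − 1.8 − 0.1 + 11.7 − 7.5 + 9.7) / 6 = 2.4667%
Σ(R_i − R̄_i)(R_m − R̄_m) = 148.3733  ⇒  Cov = 148.3733 / 6 = 24.7289
Σ(R_m − R̄_m)² = 261.8133  ⇒  Var(R_m) = 261.8133 / 6 = 43.6356
β = Cov / Var(R_m) = 24.7289 / 43.6356 = 0.5667
MRP = 8.2% − 4.2% = 4.00%
E(R) = R_f + β × MRP = 4.2% + 0.5667 × 4.0% = 6.47%

6.47%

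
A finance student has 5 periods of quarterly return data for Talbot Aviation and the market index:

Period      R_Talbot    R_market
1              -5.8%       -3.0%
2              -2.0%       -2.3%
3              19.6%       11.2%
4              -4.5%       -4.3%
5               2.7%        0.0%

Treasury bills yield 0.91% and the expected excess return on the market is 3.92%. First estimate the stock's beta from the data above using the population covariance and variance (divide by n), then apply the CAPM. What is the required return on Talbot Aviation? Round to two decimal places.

7.31%

Mean R_i = (-5.8 − 2.0 + 19.6 − 4.5 + 2.7) / 5 = 2.0000%
Mean R_m = (-3.0 − 2.3 + 11.2 − 4.3 + 0.0) / 5 = 0.3200%
Σ(R_i − R̄_i)(R_m − R̄_m) = 257.6700  ⇒  Cov = 257.6700 / 5 = 51.5340
Σ(R_m − R̄_m)² = 157.7080  ⇒  Var(R_m) = 157.7080 / 5 = 31.5416
β = Cov / Var(R_m) = 51.5340 / 31.5416 = 1.6338
E(R) = R_f + β × MRP = 0.91% + 1.6338 × 3.92% = 7.31%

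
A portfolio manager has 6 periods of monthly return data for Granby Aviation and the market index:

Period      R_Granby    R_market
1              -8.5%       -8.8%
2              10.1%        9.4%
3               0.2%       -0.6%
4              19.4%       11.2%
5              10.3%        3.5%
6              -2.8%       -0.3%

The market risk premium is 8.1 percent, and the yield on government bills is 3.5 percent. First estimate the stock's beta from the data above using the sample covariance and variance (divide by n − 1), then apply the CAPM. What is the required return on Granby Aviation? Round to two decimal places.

14.17%

Mean R_i = (-8.5 + 10.1 + 0.2 + 19.4 + 10.3 − 2.8) / 6 = 4.7833%
Mean R_m = (-8.8 + 9.4 − 0.6 + 11.2 + 3.5 − 0.3) / 6 = 2.4000%
Σ(R_i − R̄_i)(R_m − R̄_m) = 354.9100  ⇒  Cov = 354.9100 / 5 = 70.9820
Σ(R_m − R̄_m)² = 269.3800  ⇒  Var(R_m) = 269.3800 / 5 = 53.8760
β = Cov / Var(R_m) = 70.9820 / 53.8760 = 1.3175
E(R) = R_f + β × MRP = 3.5% + 1.3175 × 8.1% = 14.17%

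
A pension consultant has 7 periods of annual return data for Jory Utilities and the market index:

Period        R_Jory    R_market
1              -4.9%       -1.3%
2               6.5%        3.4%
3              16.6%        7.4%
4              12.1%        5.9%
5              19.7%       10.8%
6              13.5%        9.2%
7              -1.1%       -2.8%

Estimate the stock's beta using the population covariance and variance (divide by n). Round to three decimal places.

1.700

Mean R_i = (-4.9 + 6.5 + 16.6 + 12.1 + 19.7 + 13.5 − 1.1) / 7 = 8.9143%
Mean R_m = (-1.3 + 3.4 + 7.4 + 5.9 + 10.8 + 9.2 − 2.8) / 7 = 4.6571%
Σ(R_i − R̄_i)(R_m − R̄_m) = 272.1343  ⇒  Cov = 272.1343 / 7 = 38.8763
Σ(R_m − R̄_m)² = 160.1171  ⇒  Var(R_m) = 160.1171 / 7 = 22.8739
β = Cov / Var(R_m) = 38.8763 / 22.8739 = 1.6996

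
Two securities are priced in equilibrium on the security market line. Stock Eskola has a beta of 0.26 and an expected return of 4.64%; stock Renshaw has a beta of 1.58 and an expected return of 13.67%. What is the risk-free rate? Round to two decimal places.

Both satisfy E(R) = R_f + β·MRP, so the slope of the SML is
MRP = (13.67% − 4.64%) / (1.58 − 0.26) = 9.03% / 1.32 = 6.8409%
R_f = E(R_Eskola) − β_Eskola·MRP = 4.64% − 0.26 × 6.8409% = 2.8614%

2.86%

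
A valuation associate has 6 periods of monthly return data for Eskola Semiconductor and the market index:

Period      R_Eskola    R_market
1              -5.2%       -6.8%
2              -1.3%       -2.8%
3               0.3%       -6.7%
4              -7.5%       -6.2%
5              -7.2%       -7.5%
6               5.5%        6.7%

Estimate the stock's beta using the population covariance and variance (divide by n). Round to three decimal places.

Mean R_i = (-5.2 − 1.3 + 0.3 − 7.5 − 7.2 + 5.5) / 6 = -2.5667%
Mean R_m = (-6.8 − 2.8 − 6.7 − 6.2 − 7.5 + 6.7) / 6 = -3.8833%
Σ(R_i − R̄_i)(R_m − R̄_m) = 114.5367  ⇒  Cov = 114.5367 / 6 = 19.0895
Σ(R_m − R̄_m)² = 148.0683  ⇒  Var(R_m) = 148.0683 / 6 = 24.6781
β = Cov / Var(R_m) = 19.0895 / 24.6781 = 0.7735

0.774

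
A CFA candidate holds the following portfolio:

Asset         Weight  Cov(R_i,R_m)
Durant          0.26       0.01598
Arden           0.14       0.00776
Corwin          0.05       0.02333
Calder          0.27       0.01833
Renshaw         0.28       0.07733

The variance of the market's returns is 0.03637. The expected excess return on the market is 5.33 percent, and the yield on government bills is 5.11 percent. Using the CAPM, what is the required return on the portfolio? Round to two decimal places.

9.95%

β_Durant = 0.01598 / 0.03637 = 0.4394
β_Arden = 0.00776 / 0.03637 = 0.2134
β_Corwin = 0.02333 / 0.03637 = 0.6415
β_Calder = 0.01833 / 0.03637 = 0.5040
β_Renshaw = 0.07733 / 0.03637 = 2.1262
β_P = Σ w_i β_i = 0.26×0.4394 + 0.14×0.2134 + 0.05×0.6415 + 0.27×0.5040 + 0.28×2.1262 = 0.9076
E(R_P) = R_f + β_P × MRP = 5.11% + 0.9076 × 5.33% = 9.95%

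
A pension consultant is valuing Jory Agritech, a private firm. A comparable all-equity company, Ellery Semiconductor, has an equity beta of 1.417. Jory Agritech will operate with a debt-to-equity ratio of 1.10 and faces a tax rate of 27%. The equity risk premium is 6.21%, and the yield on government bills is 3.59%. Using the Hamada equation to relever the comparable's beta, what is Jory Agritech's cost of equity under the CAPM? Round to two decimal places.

β_L = β_U × [1 + (1 − t)(D/E)] = 1.417 × [1 + (1 − 0.27) × 1.10]
    = 1.417 × [1 + 0.73 × 1.10] = 1.417 × 1.8030 = 2.5549
E(R) = R_f + β_L × MRP = 3.59% + 2.5549 × 6.21% = 19.46%

19.46%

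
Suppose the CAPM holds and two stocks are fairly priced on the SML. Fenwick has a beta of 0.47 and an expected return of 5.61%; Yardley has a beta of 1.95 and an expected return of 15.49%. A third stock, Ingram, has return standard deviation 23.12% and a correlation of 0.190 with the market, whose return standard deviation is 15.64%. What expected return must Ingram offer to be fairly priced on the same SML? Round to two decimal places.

4.35%

MRP = (15.49% − 5.61%) / (1.95 − 0.47) = 6.6757%
R_f = 5.61% − 0.47 × 6.6757% = 2.4724%
β_Ingram = ρ·σ_i/σ_m = 0.190 × 23.12 / 15.64 = 0.2809
E(R_Ingram) = R_f + β × MRP = 2.4724% + 0.2809 × 6.6757% = 4.35%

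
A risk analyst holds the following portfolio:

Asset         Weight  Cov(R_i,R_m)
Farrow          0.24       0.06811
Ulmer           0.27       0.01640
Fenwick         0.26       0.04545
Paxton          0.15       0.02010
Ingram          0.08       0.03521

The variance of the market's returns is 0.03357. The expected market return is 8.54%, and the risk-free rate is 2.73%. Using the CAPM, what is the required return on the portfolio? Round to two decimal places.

β_Farrow = 0.06811 / 0.03357 = 2.0289
β_Ulmer = 0.01640 / 0.03357 = 0.4885
β_Fenwick = 0.04545 / 0.03357 = 1.3539
β_Paxton = 0.02010 / 0.03357 = 0.5987
β_Ingram = 0.03521 / 0.03357 = 1.0489
β_P = Σ w_i β_i = 0.24×2.0289 + 0.27×0.4885 + 0.26×1.3539 + 0.15×0.5987 + 0.08×1.0489 = 1.1446
MRP = 8.54% − 2.73% = 5.81%
E(R_P) = R_f + β_P × MRP = 2.73% + 1.1446 × 5.81% = 9.38%

9.38%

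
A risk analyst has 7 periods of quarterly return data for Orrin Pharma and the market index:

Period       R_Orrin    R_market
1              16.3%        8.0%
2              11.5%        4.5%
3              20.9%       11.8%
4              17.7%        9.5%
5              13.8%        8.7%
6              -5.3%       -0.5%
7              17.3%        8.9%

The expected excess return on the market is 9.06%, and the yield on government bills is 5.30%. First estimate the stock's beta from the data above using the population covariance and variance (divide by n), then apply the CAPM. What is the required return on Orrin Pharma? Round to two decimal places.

23.94%

Mean R_i = (16.3 + 11.5 + 20.9 + 17.7 + 13.8 − 5.3 + 17.3) / 7 = 13.1714%
Mean R_m = (8.0 + 4.5 + 11.8 + 9.5 + 8.7 − 0.5 + 8.9) / 7 = 7.2714%
Σ(R_i − R̄_i)(R_m − R̄_m) = 203.1743  ⇒  Cov = 203.1743 / 7 = 29.0249
Σ(R_m − R̄_m)² = 98.7743  ⇒  Var(R_m) = 98.7743 / 7 = 14.1106
β = Cov / Var(R_m) = 29.0249 / 14.1106 = 2.0570
E(R) = R_f + β × MRP = 5.30% + 2.0570 × 9.06% = 23.94%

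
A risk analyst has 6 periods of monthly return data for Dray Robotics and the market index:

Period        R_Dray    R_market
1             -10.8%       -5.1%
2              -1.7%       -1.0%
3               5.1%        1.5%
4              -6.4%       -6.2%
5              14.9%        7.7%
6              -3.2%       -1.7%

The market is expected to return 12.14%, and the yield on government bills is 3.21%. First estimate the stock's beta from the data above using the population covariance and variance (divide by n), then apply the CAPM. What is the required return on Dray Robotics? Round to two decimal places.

18.98%

Mean R_i = (-10.8 − 1.7 + 5.1 − 6.4 + 14.9 − 3.2) / 6 = -0.3500%
Mean R_m = (-5.1 − 1.0 + 1.5 − 6.2 + 7.7 − 1.7) / 6 = -0.8000%
Σ(R_i − R̄_i)(R_m − R̄_m) = 222.6000  ⇒  Cov = 222.6000 / 6 = 37.1000
Σ(R_m − R̄_m)² = 126.0400  ⇒  Var(R_m) = 126.0400 / 6 = 21.0067
β = Cov / Var(R_m) = 37.1000 / 21.0067 = 1.7661
MRP = 12.14% − 3.21% = 8.93%
E(R) = R_f + β × MRP = 3.21% + 1.7661 × 8.93% = 18.98%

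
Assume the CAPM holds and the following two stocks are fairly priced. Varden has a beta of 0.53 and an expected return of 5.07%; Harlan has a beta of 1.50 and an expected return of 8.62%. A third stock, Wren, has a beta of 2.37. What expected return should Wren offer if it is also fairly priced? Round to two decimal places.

11.80%

MRP (SML slope) = (8.62% − 5.07%) / (1.50 − 0.53) = 3.55% / 0.97 = 3.6598%
R_f (intercept) = 5.07% − 0.53 × 3.6598% = 3.1303%
E(R_Wren) = R_f + β × MRP = 3.1303% + 2.37 × 3.6598% = 11.80%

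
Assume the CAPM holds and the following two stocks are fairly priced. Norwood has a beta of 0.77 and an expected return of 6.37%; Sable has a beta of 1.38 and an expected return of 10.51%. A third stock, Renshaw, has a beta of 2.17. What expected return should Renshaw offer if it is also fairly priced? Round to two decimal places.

15.87%

MRP (SML slope) = (10.51% − 6.37%) / (1.38 − 0.77) = 4.14% / 0.61 = 6.7869%
R_f (intercept) = 6.37% − 0.77 × 6.7869% = 1.1441%
E(R_Renshaw) = R_f + β × MRP = 1.1441% + 2.17 × 6.7869% = 15.87%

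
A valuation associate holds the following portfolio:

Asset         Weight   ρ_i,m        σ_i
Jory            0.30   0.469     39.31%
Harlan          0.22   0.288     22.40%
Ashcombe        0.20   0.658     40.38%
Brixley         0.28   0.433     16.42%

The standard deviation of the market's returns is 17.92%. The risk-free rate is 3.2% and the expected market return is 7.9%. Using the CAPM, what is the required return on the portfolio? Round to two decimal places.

β_Jory = 0.469 × 39.31% / 17.92% = 1.0288
β_Harlan = 0.288 × 22.40% / 17.92% = 0.3600
β_Ashcombe = 0.658 × 40.38% / 17.92% = 1.4827
β_Brixley = 0.433 × 16.42% / 17.92% = 0.3968
β_P = Σ w_i β_i = 0.30×1.0288 + 0.22×0.3600 + 0.20×1.4827 + 0.28×0.3968 = 0.7955
MRP = 7.9% − 3.2% = 4.70%
E(R_P) = R_f + β_P × MRP = 3.2% + 0.7955 × 4.7% = 6.94%

6.94%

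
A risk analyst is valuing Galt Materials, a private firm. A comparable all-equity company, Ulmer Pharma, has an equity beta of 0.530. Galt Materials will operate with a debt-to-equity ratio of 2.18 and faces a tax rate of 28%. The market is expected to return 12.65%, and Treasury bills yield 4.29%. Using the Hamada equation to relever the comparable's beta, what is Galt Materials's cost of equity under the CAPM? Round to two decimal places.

15.68%

β_L = β_U × [1 + (1 − t)(D/E)] = 0.530 × [1 + (1 − 0.28) × 2.18]
    = 0.530 × [1 + 0.72 × 2.18] = 0.530 × 2.5696 = 1.3619
MRP = 12.65% − 4.29% = 8.36%
E(R) = R_f + β_L × MRP = 4.29% + 1.3619 × 8.36% = 15.68%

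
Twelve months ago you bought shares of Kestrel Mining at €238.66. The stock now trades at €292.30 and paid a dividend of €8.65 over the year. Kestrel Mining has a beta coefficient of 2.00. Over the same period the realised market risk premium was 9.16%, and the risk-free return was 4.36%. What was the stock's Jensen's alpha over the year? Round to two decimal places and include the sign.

Realised HPR = (P1 + D1 − P0) / P0 = (292.30 + 8.65 − 238.66) / 238.66 = 62.29 / 238.66 = 26.0999%
CAPM required = R_f + β·MRP = 4.36% + 2.00 × 9.16% = 22.6800%
α = realised − required = 26.0999% − 22.6800% = +3.42%

+3.42%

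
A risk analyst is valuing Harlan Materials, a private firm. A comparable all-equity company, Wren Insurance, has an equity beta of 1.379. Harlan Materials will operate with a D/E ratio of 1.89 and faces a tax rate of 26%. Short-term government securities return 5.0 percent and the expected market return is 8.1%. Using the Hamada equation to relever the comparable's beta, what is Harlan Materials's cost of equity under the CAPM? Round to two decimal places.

15.25%

β_L = β_U × [1 + (1 − t)(D/E)] = 1.379 × [1 + (1 − 0.26) × 1.89]
    = 1.379 × [1 + 0.74 × 1.89] = 1.379 × 2.3986 = 3.3077
MRP = 8.1% − 5.0% = 3.10%
E(R) = R_f + β_L × MRP = 5.0% + 3.3077 × 3.1% = 15.25%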